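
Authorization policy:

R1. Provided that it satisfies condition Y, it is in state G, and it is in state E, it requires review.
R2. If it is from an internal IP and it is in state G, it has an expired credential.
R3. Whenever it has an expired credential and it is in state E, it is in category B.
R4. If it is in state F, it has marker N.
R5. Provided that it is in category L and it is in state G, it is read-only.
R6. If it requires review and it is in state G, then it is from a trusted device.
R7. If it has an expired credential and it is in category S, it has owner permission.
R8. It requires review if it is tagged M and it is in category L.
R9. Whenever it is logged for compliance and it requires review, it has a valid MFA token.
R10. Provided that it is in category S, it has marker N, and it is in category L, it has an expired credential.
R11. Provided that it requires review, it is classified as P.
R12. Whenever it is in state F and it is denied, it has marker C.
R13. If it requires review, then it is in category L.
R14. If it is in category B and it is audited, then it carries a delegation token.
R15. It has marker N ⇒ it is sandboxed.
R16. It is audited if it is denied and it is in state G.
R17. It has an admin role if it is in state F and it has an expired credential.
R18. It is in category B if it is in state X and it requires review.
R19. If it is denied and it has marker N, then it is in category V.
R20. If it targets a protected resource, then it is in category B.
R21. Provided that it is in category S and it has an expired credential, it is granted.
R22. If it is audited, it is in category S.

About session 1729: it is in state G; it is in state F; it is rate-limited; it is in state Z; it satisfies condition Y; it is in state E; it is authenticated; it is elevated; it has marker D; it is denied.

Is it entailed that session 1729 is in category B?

Yes

By R1 (it satisfies condition Y, it is in state G, it is in state E): it requires review.
By R4 (it is in state F): it has marker N.
By R13 (it requires review): it is in category L.
By R16 (it is denied, it is in state G): it is audited.
By R22 (it is audited): it is in category S.
By R10 (it is in category S, it has marker N, it is in category L): it has an expired credential.
By R3 (it has an expired credential, it is in state E): it is in category B.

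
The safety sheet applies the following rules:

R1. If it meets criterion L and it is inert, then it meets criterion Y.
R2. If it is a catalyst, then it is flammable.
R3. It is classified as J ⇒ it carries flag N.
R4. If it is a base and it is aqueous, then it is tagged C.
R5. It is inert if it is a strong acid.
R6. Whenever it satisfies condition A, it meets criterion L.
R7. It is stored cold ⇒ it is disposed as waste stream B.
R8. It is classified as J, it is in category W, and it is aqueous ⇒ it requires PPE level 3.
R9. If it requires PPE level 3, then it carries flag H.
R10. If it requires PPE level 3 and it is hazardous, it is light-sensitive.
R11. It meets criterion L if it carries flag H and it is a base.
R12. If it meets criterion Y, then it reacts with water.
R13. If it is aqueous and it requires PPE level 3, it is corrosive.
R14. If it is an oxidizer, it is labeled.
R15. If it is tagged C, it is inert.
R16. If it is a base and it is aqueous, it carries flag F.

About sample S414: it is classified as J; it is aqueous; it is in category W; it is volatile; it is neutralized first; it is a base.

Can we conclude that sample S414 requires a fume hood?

No

Forward chaining from the given facts derives: carries flag N, is tagged C, requires PPE level 3, carries flag H, meets criterion L, is corrosive, is inert, carries flag F, meets criterion Y, reacts with water.
No rule has "it requires a fume hood" as its conclusion, and it is not among the given facts.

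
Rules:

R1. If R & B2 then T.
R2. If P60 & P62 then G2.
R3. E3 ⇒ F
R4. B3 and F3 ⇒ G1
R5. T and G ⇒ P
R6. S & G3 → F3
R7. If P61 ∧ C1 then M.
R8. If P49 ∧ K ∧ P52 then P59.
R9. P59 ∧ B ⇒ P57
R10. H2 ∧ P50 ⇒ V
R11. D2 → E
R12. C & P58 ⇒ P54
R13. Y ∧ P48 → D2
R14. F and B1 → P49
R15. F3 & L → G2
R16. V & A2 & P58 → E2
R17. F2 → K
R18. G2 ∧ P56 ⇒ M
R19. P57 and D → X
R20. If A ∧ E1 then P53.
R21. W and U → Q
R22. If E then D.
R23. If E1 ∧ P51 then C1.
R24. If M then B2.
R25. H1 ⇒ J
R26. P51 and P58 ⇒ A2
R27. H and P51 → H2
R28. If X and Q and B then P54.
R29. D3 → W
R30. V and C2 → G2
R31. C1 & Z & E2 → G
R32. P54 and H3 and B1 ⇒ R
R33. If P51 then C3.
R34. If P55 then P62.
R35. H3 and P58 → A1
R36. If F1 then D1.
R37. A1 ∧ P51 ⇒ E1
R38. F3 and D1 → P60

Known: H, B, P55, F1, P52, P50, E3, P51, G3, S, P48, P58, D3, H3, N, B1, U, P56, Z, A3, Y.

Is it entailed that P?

No

Forward chaining from the given facts derives: F, F3, D2, P49, A2, H2, W, C3, P62, A1, D1, E1, P60, G2, V, E, E2, M, Q, D, C1, B2, G.
The only rule concluding P is R5, which needs T; that is never established.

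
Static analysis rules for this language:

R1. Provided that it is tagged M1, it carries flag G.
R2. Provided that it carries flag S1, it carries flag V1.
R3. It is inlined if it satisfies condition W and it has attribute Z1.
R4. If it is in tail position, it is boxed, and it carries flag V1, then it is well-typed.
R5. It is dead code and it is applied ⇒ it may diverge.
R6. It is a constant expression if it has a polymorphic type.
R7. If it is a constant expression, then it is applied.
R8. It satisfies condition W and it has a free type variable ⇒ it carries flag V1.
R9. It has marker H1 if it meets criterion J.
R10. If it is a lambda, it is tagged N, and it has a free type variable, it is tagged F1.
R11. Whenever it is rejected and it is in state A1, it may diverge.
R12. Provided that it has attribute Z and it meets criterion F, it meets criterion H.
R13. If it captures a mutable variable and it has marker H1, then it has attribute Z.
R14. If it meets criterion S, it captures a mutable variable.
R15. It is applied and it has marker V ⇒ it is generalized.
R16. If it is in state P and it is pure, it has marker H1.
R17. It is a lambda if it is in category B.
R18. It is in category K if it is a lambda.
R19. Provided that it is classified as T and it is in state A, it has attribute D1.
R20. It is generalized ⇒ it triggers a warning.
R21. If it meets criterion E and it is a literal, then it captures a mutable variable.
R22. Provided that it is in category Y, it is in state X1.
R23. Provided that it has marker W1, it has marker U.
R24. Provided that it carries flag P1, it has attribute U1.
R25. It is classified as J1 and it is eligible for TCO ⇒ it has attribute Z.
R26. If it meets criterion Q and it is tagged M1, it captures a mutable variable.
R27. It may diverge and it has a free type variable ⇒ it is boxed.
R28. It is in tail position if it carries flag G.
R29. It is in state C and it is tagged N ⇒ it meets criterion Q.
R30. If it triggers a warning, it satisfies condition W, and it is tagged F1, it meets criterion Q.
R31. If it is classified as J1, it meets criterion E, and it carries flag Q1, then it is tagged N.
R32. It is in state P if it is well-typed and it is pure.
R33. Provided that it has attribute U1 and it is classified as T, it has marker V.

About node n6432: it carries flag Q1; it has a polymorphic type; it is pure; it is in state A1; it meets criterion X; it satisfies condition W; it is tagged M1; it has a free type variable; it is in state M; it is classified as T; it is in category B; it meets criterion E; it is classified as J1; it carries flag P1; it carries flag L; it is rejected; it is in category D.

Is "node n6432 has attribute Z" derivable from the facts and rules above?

Yes

By R1 (it is tagged M1): it carries flag G.
By R6 (it has a polymorphic type): it is a constant expression.
By R7 (it is a constant expression): it is applied.
By R8 (it satisfies condition W, it has a free type variable): it carries flag V1.
By R11 (it is rejected, it is in state A1): it may diverge.
By R17 (it is in category B): it is a lambda.
By R24 (it carries flag P1): it has attribute U1.
By R27 (it may diverge, it has a free type variable): it is boxed.
By R28 (it carries flag G): it is in tail position.
By R31 (it is classified as J1, it meets criterion E, it carries flag Q1): it is tagged N.
By R33 (it has attribute U1, it is classified as T): it has marker V.
By R4 (it is in tail position, it is boxed, it carries flag V1): it is well-typed.
By R10 (it is a lambda, it is tagged N, it has a free type variable): it is tagged F1.
By R15 (it is applied, it has marker V): it is generalized.
By R20 (it is generalized): it triggers a warning.
By R30 (it triggers a warning, it satisfies condition W, it is tagged F1): it meets criterion Q.
By R32 (it is well-typed, it is pure): it is in state P.
By R16 (it is in state P, it is pure): it has marker H1.
By R26 (it meets criterion Q, it is tagged M1): it captures a mutable variable.
By R13 (it captures a mutable variable, it has marker H1): it has attribute Z.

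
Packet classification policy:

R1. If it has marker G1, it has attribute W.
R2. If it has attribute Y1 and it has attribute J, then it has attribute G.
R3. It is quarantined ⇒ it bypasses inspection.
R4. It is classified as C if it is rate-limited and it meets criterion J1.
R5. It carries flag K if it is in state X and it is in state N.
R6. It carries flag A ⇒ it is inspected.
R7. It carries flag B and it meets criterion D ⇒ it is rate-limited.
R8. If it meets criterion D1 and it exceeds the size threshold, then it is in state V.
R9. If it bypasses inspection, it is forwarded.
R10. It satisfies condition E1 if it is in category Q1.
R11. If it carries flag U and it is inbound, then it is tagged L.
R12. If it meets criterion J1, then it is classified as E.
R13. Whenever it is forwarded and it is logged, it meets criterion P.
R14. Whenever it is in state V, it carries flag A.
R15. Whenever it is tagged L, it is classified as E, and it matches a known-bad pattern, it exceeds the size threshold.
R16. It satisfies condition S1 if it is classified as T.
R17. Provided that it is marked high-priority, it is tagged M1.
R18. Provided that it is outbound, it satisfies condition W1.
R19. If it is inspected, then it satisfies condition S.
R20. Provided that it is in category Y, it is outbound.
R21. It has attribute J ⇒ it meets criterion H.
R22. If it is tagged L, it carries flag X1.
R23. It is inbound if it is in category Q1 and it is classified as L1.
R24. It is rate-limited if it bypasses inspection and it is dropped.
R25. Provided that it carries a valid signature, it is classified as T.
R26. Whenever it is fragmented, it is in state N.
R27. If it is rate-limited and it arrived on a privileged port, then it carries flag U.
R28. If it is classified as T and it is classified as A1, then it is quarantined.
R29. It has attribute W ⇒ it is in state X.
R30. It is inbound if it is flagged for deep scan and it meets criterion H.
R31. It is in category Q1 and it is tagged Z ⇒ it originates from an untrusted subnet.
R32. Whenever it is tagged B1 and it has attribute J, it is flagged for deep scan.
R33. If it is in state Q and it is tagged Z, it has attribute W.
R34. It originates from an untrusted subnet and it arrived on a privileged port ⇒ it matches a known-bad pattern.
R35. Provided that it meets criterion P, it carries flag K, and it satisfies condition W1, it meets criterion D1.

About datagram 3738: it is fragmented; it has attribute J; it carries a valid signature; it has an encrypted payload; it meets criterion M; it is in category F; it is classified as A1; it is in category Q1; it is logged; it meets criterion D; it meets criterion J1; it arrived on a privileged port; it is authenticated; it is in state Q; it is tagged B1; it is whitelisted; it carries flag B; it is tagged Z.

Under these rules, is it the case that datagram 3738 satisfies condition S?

No

Forward chaining from the given facts derives: is rate-limited, satisfies condition E1, is classified as E, meets criterion H, is classified as T, is in state N, carries flag U, is quarantined, originates from an untrusted subnet, is flagged for deep scan, has attribute W, matches a known-bad pattern, bypasses inspection, is classified as C, is forwarded, meets criterion P, satisfies condition S1, is in state X, is inbound, carries flag K, is tagged L, exceeds the size threshold, carries flag X1.
The only rule concluding "it satisfies condition S" is R19, which needs "it is inspected"; that is never established.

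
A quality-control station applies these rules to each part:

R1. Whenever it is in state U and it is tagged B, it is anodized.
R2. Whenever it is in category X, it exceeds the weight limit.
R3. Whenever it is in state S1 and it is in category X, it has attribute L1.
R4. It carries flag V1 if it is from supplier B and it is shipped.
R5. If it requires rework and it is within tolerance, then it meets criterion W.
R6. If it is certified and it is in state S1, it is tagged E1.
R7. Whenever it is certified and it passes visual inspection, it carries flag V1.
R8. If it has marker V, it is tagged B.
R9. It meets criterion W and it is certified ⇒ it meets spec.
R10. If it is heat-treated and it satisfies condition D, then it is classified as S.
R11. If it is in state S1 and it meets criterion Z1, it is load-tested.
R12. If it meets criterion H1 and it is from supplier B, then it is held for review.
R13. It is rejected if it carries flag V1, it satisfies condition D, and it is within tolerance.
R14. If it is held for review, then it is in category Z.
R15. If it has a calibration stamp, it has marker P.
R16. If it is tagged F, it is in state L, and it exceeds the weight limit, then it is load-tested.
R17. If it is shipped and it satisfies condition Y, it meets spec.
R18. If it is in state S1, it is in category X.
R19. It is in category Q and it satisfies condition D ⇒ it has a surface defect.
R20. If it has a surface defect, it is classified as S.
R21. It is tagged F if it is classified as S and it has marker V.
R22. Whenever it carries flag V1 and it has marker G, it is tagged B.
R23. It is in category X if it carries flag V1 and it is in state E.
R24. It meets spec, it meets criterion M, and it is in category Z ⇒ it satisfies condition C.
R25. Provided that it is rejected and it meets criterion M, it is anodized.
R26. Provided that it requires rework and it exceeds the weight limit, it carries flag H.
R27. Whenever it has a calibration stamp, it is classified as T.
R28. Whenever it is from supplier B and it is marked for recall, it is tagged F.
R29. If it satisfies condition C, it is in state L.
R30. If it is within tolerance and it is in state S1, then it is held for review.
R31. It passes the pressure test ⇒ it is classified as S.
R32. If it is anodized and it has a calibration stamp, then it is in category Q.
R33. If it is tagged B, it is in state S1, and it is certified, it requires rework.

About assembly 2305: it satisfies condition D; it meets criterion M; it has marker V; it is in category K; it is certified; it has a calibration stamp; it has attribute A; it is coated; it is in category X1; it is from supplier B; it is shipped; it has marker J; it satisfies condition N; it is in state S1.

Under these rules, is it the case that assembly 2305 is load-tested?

Forward chaining from the given facts derives: carries flag V1, is tagged E1, is tagged B, has marker P, is in category X, is classified as T, requires rework, exceeds the weight limit, has attribute L1, carries flag H.
Rules concluding "it is load-tested": R11 needs "it meets criterion Z1"; R16 needs "it is tagged F" — none of these are established.

No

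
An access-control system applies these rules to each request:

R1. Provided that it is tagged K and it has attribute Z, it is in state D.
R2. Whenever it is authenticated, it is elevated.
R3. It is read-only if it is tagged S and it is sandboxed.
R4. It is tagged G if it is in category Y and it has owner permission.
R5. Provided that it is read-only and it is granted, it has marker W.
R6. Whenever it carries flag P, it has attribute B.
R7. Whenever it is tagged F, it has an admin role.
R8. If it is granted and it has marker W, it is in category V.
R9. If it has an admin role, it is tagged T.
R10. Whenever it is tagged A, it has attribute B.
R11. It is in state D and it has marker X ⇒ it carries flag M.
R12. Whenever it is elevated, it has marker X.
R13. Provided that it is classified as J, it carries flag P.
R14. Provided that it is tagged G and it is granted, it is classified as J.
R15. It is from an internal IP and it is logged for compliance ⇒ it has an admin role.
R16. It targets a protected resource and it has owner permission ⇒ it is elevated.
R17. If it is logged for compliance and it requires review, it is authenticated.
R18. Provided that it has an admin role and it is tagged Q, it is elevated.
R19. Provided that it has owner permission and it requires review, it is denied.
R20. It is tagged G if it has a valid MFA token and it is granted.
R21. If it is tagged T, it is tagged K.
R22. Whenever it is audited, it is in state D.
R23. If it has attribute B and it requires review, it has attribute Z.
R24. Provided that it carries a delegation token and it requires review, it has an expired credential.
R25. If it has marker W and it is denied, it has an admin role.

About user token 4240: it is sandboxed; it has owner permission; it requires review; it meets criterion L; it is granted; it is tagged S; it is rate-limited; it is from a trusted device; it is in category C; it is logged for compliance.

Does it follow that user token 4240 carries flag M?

No

Forward chaining from the given facts derives: is read-only, has marker W, is in category V, is authenticated, is denied, has an admin role, is elevated, is tagged T, has marker X, is tagged K.
The only rule concluding "it carries flag M" is R11, which needs "it is in state D"; that is never established.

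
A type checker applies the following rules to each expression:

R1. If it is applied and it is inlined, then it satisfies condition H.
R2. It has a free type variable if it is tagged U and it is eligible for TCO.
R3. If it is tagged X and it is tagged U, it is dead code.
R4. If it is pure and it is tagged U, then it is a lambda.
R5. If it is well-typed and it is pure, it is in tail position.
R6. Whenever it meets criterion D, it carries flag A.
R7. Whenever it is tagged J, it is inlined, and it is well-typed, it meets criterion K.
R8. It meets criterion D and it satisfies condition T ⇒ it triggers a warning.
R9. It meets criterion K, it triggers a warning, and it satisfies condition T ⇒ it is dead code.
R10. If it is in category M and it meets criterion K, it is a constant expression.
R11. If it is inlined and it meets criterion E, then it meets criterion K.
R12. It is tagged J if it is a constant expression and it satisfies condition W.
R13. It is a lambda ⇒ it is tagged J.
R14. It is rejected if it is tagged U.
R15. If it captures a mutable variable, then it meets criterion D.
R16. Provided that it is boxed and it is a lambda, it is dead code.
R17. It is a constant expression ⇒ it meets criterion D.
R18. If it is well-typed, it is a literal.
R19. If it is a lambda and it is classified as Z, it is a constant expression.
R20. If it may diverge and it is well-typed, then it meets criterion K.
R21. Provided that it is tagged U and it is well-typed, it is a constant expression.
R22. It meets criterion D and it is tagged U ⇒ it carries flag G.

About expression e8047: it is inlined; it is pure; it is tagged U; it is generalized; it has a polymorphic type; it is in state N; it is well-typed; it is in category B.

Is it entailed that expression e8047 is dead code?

Forward chaining from the given facts derives: is a lambda, is in tail position, is tagged J, is rejected, is a literal, is a constant expression, meets criterion K, meets criterion D, carries flag G, carries flag A.
Rules concluding "it is dead code": R3 needs "it is tagged X"; R9 needs "it triggers a warning"; R16 needs "it is boxed" — none of these are established.

No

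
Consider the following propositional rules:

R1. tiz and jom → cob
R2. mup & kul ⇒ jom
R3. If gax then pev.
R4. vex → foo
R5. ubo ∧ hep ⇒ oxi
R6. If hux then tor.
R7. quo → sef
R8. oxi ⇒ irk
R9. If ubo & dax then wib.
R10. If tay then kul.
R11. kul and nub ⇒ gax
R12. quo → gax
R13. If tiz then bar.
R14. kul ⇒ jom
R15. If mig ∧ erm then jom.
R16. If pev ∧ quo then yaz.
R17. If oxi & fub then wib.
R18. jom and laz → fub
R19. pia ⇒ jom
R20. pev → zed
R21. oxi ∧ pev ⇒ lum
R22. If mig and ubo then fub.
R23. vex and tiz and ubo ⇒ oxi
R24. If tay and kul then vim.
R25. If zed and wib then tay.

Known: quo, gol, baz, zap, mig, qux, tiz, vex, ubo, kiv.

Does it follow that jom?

gax  (by R12: quo)
fub  (by R22: mig, ubo)
oxi  (by R23: vex, tiz, ubo)
pev  (by R3: gax)
wib  (by R17: oxi, fub)
zed  (by R20: pev)
tay  (by R25: zed, wib)
kul  (by R10: tay)
jom  (by R14: kul)

Yes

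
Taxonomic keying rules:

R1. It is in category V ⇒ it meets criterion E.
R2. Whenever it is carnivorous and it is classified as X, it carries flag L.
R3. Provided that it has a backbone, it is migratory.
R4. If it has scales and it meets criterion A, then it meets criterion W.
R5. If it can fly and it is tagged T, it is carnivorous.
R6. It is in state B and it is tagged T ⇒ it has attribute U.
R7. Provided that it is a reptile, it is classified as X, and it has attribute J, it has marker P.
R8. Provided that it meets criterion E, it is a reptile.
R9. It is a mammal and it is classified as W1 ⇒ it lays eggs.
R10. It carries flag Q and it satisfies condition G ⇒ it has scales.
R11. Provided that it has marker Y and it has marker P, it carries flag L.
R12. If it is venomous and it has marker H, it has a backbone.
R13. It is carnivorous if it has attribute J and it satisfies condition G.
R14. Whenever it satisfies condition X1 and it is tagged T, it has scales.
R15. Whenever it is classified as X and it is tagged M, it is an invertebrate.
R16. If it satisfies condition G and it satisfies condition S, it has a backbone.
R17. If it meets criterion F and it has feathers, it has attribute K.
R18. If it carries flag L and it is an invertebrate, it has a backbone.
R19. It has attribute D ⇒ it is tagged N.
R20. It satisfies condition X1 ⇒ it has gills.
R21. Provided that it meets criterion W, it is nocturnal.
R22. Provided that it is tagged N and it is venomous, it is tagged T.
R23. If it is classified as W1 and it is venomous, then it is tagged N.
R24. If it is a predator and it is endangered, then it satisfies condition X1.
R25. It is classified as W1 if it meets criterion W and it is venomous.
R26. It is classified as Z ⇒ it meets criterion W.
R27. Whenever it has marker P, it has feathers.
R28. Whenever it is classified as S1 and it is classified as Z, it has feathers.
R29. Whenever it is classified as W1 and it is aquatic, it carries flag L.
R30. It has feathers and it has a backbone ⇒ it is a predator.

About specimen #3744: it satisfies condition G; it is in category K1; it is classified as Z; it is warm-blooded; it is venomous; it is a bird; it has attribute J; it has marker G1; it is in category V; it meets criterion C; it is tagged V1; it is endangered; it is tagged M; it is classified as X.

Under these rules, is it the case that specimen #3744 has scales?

Yes

By R1 (it is in category V): it meets criterion E.
By R8 (it meets criterion E): it is a reptile.
By R13 (it has attribute J, it satisfies condition G): it is carnivorous.
By R15 (it is classified as X, it is tagged M): it is an invertebrate.
By R26 (it is classified as Z): it meets criterion W.
By R2 (it is carnivorous, it is classified as X): it carries flag L.
By R7 (it is a reptile, it is classified as X, it has attribute J): it has marker P.
By R18 (it carries flag L, it is an invertebrate): it has a backbone.
By R25 (it meets criterion W, it is venomous): it is classified as W1.
By R27 (it has marker P): it has feathers.
By R30 (it has feathers, it has a backbone): it is a predator.
By R23 (it is classified as W1, it is venomous): it is tagged N.
By R24 (it is a predator, it is endangered): it satisfies condition X1.
By R22 (it is tagged N, it is venomous): it is tagged T.
By R14 (it satisfies condition X1, it is tagged T): it has scales.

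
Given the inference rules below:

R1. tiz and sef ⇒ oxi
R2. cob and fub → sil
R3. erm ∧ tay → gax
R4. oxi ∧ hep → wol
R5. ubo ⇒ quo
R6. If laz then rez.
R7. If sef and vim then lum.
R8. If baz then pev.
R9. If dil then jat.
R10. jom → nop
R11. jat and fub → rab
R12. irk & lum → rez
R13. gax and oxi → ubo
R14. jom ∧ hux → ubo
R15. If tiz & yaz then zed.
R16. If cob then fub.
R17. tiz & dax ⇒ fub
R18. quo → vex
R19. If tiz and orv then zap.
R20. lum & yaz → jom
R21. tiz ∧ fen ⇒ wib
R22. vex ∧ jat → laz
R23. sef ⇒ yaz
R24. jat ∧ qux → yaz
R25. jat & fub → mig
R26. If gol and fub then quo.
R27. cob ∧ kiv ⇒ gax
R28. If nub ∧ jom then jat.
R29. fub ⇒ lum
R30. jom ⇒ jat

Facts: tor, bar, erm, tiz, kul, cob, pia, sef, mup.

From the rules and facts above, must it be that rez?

No

Forward chaining from the given facts derives: oxi, fub, yaz, lum, sil, zed, jom, jat, nop, rab, mig.
Rules concluding rez: R6 needs laz; R12 needs irk — none of these are established.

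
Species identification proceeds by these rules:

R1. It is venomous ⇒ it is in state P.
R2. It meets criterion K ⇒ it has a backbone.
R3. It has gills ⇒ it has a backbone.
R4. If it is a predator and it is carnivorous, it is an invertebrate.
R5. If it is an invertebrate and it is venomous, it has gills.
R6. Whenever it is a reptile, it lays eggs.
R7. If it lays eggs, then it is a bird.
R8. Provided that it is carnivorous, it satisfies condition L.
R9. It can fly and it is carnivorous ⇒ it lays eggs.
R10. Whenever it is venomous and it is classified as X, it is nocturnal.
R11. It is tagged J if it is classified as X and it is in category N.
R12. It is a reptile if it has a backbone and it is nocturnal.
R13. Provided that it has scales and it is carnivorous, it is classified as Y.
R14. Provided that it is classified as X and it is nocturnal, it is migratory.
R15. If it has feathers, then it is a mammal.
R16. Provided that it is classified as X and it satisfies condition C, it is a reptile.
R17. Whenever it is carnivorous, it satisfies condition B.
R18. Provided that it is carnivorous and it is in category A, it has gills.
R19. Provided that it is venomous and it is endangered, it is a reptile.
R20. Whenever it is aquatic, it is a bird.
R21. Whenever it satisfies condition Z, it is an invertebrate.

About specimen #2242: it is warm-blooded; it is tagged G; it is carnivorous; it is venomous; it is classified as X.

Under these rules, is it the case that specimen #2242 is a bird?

No

Forward chaining from the given facts derives: is in state P, satisfies condition L, is nocturnal, is migratory, satisfies condition B.
Rules concluding "it is a bird": R7 needs "it lays eggs"; R20 needs "it is aquatic" — none of these are established.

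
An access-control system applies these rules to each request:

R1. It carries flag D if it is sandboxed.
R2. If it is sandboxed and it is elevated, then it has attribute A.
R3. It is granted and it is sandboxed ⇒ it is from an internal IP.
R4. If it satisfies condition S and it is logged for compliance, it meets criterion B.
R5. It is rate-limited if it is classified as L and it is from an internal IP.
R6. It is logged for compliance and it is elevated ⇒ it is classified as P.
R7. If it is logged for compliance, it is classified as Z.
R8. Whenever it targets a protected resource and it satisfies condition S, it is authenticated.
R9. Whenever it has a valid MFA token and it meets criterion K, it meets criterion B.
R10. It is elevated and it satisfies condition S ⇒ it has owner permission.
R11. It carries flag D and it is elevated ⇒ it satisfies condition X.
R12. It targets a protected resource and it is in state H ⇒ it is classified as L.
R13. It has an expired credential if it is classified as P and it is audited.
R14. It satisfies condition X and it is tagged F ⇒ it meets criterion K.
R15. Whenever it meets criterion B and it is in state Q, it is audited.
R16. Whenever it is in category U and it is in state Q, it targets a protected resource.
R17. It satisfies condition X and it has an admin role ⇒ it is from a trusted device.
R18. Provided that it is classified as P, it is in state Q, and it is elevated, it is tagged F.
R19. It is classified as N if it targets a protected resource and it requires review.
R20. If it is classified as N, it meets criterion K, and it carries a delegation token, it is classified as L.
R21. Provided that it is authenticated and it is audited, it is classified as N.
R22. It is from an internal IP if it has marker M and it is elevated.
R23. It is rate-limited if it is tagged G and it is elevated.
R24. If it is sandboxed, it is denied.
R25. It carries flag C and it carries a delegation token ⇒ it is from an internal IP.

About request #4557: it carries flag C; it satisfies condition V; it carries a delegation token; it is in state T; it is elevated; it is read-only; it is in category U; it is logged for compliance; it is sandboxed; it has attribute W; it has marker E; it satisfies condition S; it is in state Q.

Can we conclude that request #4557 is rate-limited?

Yes

By R1 (it is sandboxed): it carries flag D.
By R4 (it satisfies condition S, it is logged for compliance): it meets criterion B.
By R6 (it is logged for compliance, it is elevated): it is classified as P.
By R11 (it carries flag D, it is elevated): it satisfies condition X.
By R15 (it meets criterion B, it is in state Q): it is audited.
By R16 (it is in category U, it is in state Q): it targets a protected resource.
By R18 (it is classified as P, it is in state Q, it is elevated): it is tagged F.
By R25 (it carries flag C, it carries a delegation token): it is from an internal IP.
By R8 (it targets a protected resource, it satisfies condition S): it is authenticated.
By R14 (it satisfies condition X, it is tagged F): it meets criterion K.
By R21 (it is authenticated, it is audited): it is classified as N.
By R20 (it is classified as N, it meets criterion K, it carries a delegation token): it is classified as L.
By R5 (it is classified as L, it is from an internal IP): it is rate-limited.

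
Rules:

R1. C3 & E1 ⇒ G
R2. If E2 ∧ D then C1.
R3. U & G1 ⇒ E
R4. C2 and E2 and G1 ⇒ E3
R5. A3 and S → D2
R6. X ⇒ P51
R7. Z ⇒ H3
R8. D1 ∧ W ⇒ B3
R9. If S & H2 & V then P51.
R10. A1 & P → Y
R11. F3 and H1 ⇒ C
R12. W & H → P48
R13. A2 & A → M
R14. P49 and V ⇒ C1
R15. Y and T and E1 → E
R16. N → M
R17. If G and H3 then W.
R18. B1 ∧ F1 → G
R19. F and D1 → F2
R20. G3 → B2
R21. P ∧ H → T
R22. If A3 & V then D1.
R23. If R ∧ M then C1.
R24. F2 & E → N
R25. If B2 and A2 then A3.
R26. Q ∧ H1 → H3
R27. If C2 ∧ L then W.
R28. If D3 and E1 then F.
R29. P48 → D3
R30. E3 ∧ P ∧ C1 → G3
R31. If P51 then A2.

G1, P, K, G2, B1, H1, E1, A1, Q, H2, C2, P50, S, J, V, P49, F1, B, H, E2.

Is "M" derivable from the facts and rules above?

Yes

E3  (by R4: C2, E2, G1)
P51  (by R9: S, H2, V)
Y  (by R10: A1, P)
C1  (by R14: P49, V)
G  (by R18: B1, F1)
T  (by R21: P, H)
H3  (by R26: Q, H1)
G3  (by R30: E3, P, C1)
A2  (by R31: P51)
E  (by R15: Y, T, E1)
W  (by R17: G, H3)
B2  (by R20: G3)
A3  (by R25: B2, A2)
P48  (by R12: W, H)
D1  (by R22: A3, V)
D3  (by R29: P48)
F  (by R28: D3, E1)
F2  (by R19: F, D1)
N  (by R24: F2, E)
M  (by R16: N)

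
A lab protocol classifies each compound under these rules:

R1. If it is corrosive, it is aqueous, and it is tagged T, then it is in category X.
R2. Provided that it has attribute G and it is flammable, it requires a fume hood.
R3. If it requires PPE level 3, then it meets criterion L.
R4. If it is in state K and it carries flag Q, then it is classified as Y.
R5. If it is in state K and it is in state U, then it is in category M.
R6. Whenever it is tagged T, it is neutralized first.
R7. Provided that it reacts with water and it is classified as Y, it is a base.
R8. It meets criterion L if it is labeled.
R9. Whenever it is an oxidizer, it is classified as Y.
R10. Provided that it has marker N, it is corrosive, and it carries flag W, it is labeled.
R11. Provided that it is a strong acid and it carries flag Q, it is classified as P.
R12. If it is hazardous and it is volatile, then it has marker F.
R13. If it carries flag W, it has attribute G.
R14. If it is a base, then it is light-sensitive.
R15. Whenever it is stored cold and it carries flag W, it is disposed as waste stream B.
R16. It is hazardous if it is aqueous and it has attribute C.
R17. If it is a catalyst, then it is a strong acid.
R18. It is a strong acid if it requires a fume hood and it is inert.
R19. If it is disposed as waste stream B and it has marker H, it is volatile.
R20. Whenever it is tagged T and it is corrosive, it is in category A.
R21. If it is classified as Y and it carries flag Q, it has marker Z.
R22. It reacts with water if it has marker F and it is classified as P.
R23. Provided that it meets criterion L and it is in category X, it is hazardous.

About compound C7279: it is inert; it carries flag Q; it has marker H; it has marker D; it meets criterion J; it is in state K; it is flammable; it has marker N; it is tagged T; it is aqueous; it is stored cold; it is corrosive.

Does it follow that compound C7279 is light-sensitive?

No

Forward chaining from the given facts derives: is in category X, is classified as Y, is neutralized first, is in category A, has marker Z.
The only rule concluding "it is light-sensitive" is R14, which needs "it is a base"; that is never established.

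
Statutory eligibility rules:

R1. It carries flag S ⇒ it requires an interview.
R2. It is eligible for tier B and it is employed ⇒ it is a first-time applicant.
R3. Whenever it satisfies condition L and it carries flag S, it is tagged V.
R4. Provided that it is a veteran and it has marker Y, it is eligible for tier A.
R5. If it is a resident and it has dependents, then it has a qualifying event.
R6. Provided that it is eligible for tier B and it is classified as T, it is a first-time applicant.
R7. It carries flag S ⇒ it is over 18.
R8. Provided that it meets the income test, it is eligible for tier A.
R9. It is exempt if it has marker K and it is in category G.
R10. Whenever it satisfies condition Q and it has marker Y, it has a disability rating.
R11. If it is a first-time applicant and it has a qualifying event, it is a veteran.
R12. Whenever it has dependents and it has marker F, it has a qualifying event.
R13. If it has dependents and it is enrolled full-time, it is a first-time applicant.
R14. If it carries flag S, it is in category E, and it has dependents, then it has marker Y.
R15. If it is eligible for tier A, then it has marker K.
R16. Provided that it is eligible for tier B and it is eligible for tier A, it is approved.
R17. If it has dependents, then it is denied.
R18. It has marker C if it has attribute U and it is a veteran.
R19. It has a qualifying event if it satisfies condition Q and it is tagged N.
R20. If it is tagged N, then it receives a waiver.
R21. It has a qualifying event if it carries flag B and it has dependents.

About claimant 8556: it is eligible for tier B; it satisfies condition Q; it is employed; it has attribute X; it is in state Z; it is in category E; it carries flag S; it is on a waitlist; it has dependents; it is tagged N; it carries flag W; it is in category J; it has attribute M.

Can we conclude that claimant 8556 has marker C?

Forward chaining from the given facts derives: requires an interview, is a first-time applicant, is over 18, has marker Y, is denied, has a qualifying event, receives a waiver, has a disability rating, is a veteran, is eligible for tier A, has marker K, is approved.
The only rule concluding "it has marker C" is R18, which needs "it has attribute U"; that is never established.

No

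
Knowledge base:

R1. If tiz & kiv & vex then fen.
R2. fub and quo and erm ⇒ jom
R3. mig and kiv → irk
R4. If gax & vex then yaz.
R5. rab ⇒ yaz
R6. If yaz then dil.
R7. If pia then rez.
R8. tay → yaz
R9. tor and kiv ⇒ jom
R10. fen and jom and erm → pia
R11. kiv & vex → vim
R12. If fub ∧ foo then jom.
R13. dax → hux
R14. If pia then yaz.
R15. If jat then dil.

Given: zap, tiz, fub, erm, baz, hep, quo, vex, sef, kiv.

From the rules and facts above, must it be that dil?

fen  (by R1: tiz, kiv, vex)
jom  (by R2: fub, quo, erm)
pia  (by R10: fen, jom, erm)
yaz  (by R14: pia)
dil  (by R6: yaz)

Yes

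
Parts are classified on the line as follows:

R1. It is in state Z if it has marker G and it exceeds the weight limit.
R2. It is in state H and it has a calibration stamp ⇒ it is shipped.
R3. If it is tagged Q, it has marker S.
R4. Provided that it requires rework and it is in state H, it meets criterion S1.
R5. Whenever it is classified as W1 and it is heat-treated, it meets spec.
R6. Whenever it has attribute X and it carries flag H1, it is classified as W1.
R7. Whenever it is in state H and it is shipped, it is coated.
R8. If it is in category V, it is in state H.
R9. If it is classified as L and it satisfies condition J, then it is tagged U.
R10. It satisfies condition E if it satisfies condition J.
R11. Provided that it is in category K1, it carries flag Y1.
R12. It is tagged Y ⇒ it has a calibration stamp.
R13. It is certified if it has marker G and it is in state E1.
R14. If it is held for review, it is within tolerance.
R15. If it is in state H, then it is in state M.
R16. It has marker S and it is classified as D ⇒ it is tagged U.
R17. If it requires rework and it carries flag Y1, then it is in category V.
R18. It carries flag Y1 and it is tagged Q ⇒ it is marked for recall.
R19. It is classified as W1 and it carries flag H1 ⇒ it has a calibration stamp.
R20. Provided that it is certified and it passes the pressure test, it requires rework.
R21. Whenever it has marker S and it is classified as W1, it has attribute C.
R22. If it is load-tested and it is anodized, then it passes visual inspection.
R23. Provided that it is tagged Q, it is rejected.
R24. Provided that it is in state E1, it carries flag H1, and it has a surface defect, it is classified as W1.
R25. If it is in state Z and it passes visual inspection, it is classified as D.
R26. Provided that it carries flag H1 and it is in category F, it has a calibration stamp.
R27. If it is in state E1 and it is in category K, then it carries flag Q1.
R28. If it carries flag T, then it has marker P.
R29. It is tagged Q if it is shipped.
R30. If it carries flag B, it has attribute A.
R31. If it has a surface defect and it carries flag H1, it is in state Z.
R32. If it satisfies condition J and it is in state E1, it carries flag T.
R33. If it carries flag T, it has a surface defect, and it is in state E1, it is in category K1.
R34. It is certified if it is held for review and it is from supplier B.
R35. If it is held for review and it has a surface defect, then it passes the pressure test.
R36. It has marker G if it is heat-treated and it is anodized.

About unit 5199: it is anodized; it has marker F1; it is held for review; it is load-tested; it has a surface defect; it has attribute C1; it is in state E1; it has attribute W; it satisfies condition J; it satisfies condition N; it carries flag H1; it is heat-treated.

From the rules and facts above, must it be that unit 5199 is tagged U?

Yes

By R22 (it is load-tested, it is anodized): it passes visual inspection.
By R24 (it is in state E1, it carries flag H1, it has a surface defect): it is classified as W1.
By R31 (it has a surface defect, it carries flag H1): it is in state Z.
By R32 (it satisfies condition J, it is in state E1): it carries flag T.
By R33 (it carries flag T, it has a surface defect, it is in state E1): it is in category K1.
By R35 (it is held for review, it has a surface defect): it passes the pressure test.
By R36 (it is heat-treated, it is anodized): it has marker G.
By R11 (it is in category K1): it carries flag Y1.
By R13 (it has marker G, it is in state E1): it is certified.
By R19 (it is classified as W1, it carries flag H1): it has a calibration stamp.
By R20 (it is certified, it passes the pressure test): it requires rework.
By R25 (it is in state Z, it passes visual inspection): it is classified as D.
By R17 (it requires rework, it carries flag Y1): it is in category V.
By R8 (it is in category V): it is in state H.
By R2 (it is in state H, it has a calibration stamp): it is shipped.
By R29 (it is shipped): it is tagged Q.
By R3 (it is tagged Q): it has marker S.
By R16 (it has marker S, it is classified as D): it is tagged U.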